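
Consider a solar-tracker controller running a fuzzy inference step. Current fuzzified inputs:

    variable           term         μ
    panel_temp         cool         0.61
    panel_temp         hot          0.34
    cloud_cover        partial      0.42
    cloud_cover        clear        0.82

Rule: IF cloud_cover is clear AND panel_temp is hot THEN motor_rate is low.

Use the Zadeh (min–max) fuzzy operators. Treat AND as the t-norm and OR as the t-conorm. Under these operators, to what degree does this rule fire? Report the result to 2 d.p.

firing strength: clear=0.82, hot=0.34; AND[min(a, b)] → w = 0.34

0.34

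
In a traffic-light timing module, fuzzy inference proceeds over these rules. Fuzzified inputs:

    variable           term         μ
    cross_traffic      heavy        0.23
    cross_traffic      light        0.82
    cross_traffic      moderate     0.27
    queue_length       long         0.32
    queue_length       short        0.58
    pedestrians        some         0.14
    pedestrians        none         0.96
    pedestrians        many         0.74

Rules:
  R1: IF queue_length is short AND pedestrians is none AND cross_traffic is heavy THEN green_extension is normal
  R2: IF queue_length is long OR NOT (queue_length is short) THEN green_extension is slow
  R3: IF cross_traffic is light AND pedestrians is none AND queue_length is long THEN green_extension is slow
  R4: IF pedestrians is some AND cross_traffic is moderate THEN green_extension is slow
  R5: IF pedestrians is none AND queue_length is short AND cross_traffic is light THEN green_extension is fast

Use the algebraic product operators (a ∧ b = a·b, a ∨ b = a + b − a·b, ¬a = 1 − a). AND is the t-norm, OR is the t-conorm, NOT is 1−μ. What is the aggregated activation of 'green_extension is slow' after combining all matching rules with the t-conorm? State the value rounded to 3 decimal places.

R1: short=0.58, none=0.96, heavy=0.23; AND[a·b] → w = 0.1281
R2: long=0.32, ¬short=1−0.58=0.42; OR[a + b − a·b] → w = 0.6056
R3: light=0.82, none=0.96, long=0.32; AND[a·b] → w = 0.2519
R4: some=0.14, moderate=0.27; AND[a·b] → w = 0.0378
R5: none=0.96, short=0.58, light=0.82; AND[a·b] → w = 0.4566
Rules with consequent 'slow': {R2, R3, R4} → strengths 0.6056, 0.2519, 0.0378
Aggregate via t-conorm [a + b − a·b]: 0.7161

0.716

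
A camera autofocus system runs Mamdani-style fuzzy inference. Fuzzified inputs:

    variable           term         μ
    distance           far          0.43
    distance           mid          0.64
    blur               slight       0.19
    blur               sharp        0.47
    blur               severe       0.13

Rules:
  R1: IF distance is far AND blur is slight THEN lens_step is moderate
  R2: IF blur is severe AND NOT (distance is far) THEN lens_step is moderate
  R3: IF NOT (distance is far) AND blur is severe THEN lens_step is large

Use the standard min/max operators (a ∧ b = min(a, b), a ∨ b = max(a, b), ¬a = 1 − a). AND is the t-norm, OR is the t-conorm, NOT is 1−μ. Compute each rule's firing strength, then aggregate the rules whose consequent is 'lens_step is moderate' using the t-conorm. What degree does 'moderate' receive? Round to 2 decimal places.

0.19

R1: far=0.43, slight=0.19; AND[min(a, b)] → w = 0.19
R2: severe=0.13, ¬far=1−0.43=0.57; AND[min(a, b)] → w = 0.13
R3: ¬far=1−0.43=0.57, severe=0.13; AND[min(a, b)] → w = 0.13
Rules with consequent 'moderate': {R1, R2} → strengths 0.19, 0.13
Aggregate via t-conorm [max(a, b)]: 0.19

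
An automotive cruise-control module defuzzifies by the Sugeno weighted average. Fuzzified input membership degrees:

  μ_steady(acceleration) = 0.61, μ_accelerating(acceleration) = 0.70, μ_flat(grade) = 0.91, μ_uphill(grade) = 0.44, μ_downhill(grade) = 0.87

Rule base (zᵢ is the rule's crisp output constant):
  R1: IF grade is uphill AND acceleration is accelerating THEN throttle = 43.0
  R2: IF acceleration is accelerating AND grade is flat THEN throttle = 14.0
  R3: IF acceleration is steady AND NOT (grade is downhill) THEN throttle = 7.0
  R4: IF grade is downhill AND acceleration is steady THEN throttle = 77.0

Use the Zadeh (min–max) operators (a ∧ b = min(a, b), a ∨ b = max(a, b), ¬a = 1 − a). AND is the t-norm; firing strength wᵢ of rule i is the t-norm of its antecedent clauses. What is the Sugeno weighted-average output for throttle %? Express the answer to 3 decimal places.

R1 (z=43.0): uphill=0.44, accelerating=0.70; AND[min(a, b)] → w = 0.44
R2 (z=14.0): accelerating=0.70, flat=0.91; AND[min(a, b)] → w = 0.70
R3 (z=7.0): steady=0.61, ¬downhill=1−0.87=0.13; AND[min(a, b)] → w = 0.13
R4 (z=77.0): downhill=0.87, steady=0.61; AND[min(a, b)] → w = 0.61
Weighted average = (0.44·43.0 + 0.70·14.0 + 0.13·7.0 + 0.61·77.0) / (0.44 + 0.70 + 0.13 + 0.61)
  = 76.6000 / 1.8800 = 40.745

40.745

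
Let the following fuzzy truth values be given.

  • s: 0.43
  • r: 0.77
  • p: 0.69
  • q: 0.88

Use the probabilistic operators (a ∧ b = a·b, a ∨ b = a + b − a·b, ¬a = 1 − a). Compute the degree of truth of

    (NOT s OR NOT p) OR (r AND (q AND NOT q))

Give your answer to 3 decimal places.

0.727

NOT s = 1 − 0.4300 = 0.5700
NOT p = 1 − 0.6900 = 0.3100
NOT s OR NOT p = a + b − a·b on (0.5700, 0.3100) = 0.7033
NOT q = 1 − 0.8800 = 0.1200
q AND NOT q = a·b on (0.8800, 0.1200) = 0.1056
r AND (q AND NOT q) = a·b on (0.7700, 0.1056) = 0.0813
(NOT s OR NOT p) OR (r AND (q AND NOT q)) = a + b − a·b on (0.7033, 0.0813) = 0.7274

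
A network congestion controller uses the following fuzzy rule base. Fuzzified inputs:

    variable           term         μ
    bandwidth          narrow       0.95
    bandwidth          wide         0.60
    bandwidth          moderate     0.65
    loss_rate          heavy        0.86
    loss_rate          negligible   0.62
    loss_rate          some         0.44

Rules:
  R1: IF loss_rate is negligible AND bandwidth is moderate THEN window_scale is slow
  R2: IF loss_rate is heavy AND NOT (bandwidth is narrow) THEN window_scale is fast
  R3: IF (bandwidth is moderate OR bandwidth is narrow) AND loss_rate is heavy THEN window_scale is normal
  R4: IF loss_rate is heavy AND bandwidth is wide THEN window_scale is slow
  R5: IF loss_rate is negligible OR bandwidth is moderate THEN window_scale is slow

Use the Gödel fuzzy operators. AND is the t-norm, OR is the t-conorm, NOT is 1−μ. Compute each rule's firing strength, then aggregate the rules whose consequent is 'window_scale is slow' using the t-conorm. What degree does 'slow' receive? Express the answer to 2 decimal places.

R1: negligible=0.62, moderate=0.65; AND[min(a, b)] → w = 0.62
R2: heavy=0.86, ¬narrow=1−0.95=0.05; AND[min(a, b)] → w = 0.05
R3: (moderate=0.65 OR narrow=0.95) = 0.95; AND[min(a, b)] with heavy=0.86 → w = 0.86
R4: heavy=0.86, wide=0.60; AND[min(a, b)] → w = 0.60
R5: negligible=0.62, moderate=0.65; OR[max(a, b)] → w = 0.65
Rules with consequent 'slow': {R1, R4, R5} → strengths 0.62, 0.60, 0.65
Aggregate via t-conorm [max(a, b)]: 0.65

0.65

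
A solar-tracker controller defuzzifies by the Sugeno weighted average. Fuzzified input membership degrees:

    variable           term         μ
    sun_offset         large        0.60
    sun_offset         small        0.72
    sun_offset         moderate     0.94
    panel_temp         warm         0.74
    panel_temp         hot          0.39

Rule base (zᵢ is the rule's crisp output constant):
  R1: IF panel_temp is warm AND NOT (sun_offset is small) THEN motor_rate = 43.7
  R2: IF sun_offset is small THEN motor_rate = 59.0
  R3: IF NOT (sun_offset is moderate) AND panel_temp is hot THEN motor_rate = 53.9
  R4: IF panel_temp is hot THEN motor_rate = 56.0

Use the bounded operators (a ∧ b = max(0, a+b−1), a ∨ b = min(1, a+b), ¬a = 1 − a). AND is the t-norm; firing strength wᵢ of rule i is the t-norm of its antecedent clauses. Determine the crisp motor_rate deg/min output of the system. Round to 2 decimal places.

57.69

R1 (z=43.7): warm=0.74, ¬small=1−0.72=0.28; AND[max(0, a+b−1)] → w = 0.02
R2 (z=59.0): small=0.72 → w = 0.72
R3 (z=53.9): ¬moderate=1−0.94=0.06, hot=0.39; AND[max(0, a+b−1)] → w = 0.00
R4 (z=56.0): hot=0.39 → w = 0.39
Weighted average = (0.02·43.7 + 0.72·59.0 + 0.00·53.9 + 0.39·56.0) / (0.02 + 0.72 + 0.00 + 0.39)
  = 65.1940 / 1.1300 = 57.69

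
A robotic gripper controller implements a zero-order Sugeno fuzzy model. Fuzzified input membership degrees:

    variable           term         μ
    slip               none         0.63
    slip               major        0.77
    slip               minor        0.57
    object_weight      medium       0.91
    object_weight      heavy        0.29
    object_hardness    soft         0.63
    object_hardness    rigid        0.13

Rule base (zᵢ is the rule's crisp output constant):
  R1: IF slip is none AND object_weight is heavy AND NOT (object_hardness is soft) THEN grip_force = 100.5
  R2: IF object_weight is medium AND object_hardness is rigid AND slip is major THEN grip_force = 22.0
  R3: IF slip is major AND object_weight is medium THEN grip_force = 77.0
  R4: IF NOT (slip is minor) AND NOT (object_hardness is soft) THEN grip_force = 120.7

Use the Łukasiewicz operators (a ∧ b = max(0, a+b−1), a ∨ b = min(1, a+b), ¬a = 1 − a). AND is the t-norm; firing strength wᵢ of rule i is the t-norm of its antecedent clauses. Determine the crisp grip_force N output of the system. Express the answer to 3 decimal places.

77.000

R1 (z=100.5): none=0.63, heavy=0.29, ¬soft=1−0.63=0.37; AND[max(0, a+b−1)] → w = 0.00
R2 (z=22.0): medium=0.91, rigid=0.13, major=0.77; AND[max(0, a+b−1)] → w = 0.00
R3 (z=77.0): major=0.77, medium=0.91; AND[max(0, a+b−1)] → w = 0.68
R4 (z=120.7): ¬minor=1−0.57=0.43, ¬soft=1−0.63=0.37; AND[max(0, a+b−1)] → w = 0.00
Weighted average = (0.00·100.5 + 0.00·22.0 + 0.68·77.0 + 0.00·120.7) / (0.00 + 0.00 + 0.68 + 0.00)
  = 52.3600 / 0.6800 = 77.000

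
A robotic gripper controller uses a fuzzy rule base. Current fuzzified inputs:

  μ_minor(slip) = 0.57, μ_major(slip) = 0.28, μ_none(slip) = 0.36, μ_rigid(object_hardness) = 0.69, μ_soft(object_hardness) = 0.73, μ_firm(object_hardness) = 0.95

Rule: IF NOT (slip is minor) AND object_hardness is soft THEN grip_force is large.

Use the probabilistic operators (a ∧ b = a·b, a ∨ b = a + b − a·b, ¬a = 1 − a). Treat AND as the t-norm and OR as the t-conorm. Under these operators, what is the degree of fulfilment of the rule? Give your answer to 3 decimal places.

0.314

firing strength: ¬minor=1−0.57=0.43, soft=0.73; AND[a·b] → w = 0.3139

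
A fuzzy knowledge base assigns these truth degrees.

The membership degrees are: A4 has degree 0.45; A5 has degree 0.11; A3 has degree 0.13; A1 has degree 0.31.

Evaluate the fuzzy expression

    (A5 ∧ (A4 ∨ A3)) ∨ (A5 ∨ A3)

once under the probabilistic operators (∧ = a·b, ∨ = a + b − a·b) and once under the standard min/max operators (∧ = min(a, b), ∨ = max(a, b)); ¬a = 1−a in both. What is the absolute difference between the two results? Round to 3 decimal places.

Under probabilistic:
  A4 ∨ A3 = a + b − a·b on (0.4500, 0.1300) = 0.5215
  A5 ∧ (A4 ∨ A3) = a·b on (0.1100, 0.5215) = 0.0574
  A5 ∨ A3 = a + b − a·b on (0.1100, 0.1300) = 0.2257
  (A5 ∧ (A4 ∨ A3)) ∨ (A5 ∨ A3) = a + b − a·b on (0.0574, 0.2257) = 0.2701
  → value = 0.2701
Under standard min/max:
  A4 ∨ A3 = max(a, b) on (0.45, 0.13) = 0.45
  A5 ∧ (A4 ∨ A3) = min(a, b) on (0.11, 0.45) = 0.11
  A5 ∨ A3 = max(a, b) on (0.11, 0.13) = 0.13
  (A5 ∧ (A4 ∨ A3)) ∨ (A5 ∨ A3) = max(a, b) on (0.11, 0.13) = 0.13
  → value = 0.1300
|0.2701 − 0.1300| = 0.140

0.140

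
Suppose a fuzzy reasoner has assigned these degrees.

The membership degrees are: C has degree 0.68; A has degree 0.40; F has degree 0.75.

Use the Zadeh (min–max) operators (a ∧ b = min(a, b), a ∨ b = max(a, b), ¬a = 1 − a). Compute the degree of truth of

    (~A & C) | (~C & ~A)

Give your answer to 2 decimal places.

~A = 1 − 0.40 = 0.60
~A & C = min(a, b) on (0.60, 0.68) = 0.60
~C = 1 − 0.68 = 0.32
~A = 1 − 0.40 = 0.60
~C & ~A = min(a, b) on (0.32, 0.60) = 0.32
(~A & C) | (~C & ~A) = max(a, b) on (0.60, 0.32) = 0.60

0.60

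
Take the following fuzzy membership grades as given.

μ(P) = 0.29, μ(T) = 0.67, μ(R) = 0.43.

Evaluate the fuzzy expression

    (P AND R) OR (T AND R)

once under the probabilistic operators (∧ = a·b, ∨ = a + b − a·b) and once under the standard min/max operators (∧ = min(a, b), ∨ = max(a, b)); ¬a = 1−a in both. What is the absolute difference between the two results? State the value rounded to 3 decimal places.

Under probabilistic:
  P AND R = a·b on (0.2900, 0.4300) = 0.1247
  T AND R = a·b on (0.6700, 0.4300) = 0.2881
  (P AND R) OR (T AND R) = a + b − a·b on (0.1247, 0.2881) = 0.3769
  → value = 0.3769
Under standard min/max:
  P AND R = min(a, b) on (0.29, 0.43) = 0.29
  T AND R = min(a, b) on (0.67, 0.43) = 0.43
  (P AND R) OR (T AND R) = max(a, b) on (0.29, 0.43) = 0.43
  → value = 0.4300
|0.3769 − 0.4300| = 0.053

0.053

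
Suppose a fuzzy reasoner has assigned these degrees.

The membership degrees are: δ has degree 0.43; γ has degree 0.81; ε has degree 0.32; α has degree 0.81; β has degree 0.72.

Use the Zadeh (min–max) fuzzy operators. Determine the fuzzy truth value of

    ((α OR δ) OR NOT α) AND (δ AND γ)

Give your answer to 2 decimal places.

0.43

α OR δ = max(a, b) on (0.81, 0.43) = 0.81
NOT α = 1 − 0.81 = 0.19
(α OR δ) OR NOT α = max(a, b) on (0.81, 0.19) = 0.81
δ AND γ = min(a, b) on (0.43, 0.81) = 0.43
((α OR δ) OR NOT α) AND (δ AND γ) = min(a, b) on (0.81, 0.43) = 0.43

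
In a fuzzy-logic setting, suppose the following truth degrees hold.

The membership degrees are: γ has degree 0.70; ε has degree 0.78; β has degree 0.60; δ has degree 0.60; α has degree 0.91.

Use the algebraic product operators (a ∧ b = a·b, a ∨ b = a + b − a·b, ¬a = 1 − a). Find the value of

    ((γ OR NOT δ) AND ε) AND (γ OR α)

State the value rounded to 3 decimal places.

NOT δ = 1 − 0.6000 = 0.4000
γ OR NOT δ = a + b − a·b on (0.7000, 0.4000) = 0.8200
(γ OR NOT δ) AND ε = a·b on (0.8200, 0.7800) = 0.6396
γ OR α = a + b − a·b on (0.7000, 0.9100) = 0.9730
((γ OR NOT δ) AND ε) AND (γ OR α) = a·b on (0.6396, 0.9730) = 0.6223

0.622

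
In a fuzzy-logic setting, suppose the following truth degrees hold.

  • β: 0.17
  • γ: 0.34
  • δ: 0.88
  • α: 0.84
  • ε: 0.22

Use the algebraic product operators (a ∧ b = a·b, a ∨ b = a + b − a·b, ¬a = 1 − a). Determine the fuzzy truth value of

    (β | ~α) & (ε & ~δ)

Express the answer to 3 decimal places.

~α = 1 − 0.8400 = 0.1600
β | ~α = a + b − a·b on (0.1700, 0.1600) = 0.3028
~δ = 1 − 0.8800 = 0.1200
ε & ~δ = a·b on (0.2200, 0.1200) = 0.0264
(β | ~α) & (ε & ~δ) = a·b on (0.3028, 0.0264) = 0.0080

0.008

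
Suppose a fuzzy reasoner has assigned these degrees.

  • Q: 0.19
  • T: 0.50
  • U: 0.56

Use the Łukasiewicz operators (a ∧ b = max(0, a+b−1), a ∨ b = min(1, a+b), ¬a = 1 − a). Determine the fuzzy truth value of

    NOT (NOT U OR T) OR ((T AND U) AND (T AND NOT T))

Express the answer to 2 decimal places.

NOT U = 1 − 0.56 = 0.44
NOT U OR T = min(1, a+b) on (0.44, 0.50) = 0.94
NOT (NOT U OR T) = 1 − 0.94 = 0.06
T AND U = max(0, a+b−1) on (0.50, 0.56) = 0.06
NOT T = 1 − 0.50 = 0.50
T AND NOT T = max(0, a+b−1) on (0.50, 0.50) = 0.00
(T AND U) AND (T AND NOT T) = max(0, a+b−1) on (0.06, 0.00) = 0.00
NOT (NOT U OR T) OR ((T AND U) AND (T AND NOT T)) = min(1, a+b) on (0.06, 0.00) = 0.06

0.06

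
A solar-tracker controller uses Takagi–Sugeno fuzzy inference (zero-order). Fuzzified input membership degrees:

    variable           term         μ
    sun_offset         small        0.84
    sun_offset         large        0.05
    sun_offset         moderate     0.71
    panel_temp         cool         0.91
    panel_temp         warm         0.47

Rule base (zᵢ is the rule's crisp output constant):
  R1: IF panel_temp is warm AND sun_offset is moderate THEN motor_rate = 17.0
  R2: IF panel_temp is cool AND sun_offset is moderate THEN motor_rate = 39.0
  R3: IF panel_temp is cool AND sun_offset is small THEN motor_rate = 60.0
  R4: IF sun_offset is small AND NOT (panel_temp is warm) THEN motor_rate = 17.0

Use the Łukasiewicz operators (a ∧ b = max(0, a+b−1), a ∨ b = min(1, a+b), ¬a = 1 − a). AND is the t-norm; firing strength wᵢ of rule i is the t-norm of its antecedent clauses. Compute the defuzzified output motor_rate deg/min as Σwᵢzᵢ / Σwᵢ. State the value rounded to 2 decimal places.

R1 (z=17.0): warm=0.47, moderate=0.71; AND[max(0, a+b−1)] → w = 0.18
R2 (z=39.0): cool=0.91, moderate=0.71; AND[max(0, a+b−1)] → w = 0.62
R3 (z=60.0): cool=0.91, small=0.84; AND[max(0, a+b−1)] → w = 0.75
R4 (z=17.0): small=0.84, ¬warm=1−0.47=0.53; AND[max(0, a+b−1)] → w = 0.37
Weighted average = (0.18·17.0 + 0.62·39.0 + 0.75·60.0 + 0.37·17.0) / (0.18 + 0.62 + 0.75 + 0.37)
  = 78.5300 / 1.9200 = 40.90

40.90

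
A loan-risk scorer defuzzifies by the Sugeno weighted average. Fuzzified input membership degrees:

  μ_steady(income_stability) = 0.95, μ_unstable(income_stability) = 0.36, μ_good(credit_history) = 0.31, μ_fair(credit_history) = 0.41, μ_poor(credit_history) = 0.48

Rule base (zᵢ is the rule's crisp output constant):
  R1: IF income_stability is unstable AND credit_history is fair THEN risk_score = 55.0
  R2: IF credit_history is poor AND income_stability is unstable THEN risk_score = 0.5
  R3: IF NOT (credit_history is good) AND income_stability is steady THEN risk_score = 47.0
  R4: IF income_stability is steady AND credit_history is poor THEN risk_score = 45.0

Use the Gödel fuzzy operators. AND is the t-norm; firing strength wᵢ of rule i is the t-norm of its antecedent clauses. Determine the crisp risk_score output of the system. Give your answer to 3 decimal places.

R1 (z=55.0): unstable=0.36, fair=0.41; AND[min(a, b)] → w = 0.36
R2 (z=0.5): poor=0.48, unstable=0.36; AND[min(a, b)] → w = 0.36
R3 (z=47.0): ¬good=1−0.31=0.69, steady=0.95; AND[min(a, b)] → w = 0.69
R4 (z=45.0): steady=0.95, poor=0.48; AND[min(a, b)] → w = 0.48
Weighted average = (0.36·55.0 + 0.36·0.5 + 0.69·47.0 + 0.48·45.0) / (0.36 + 0.36 + 0.69 + 0.48)
  = 74.0100 / 1.8900 = 39.159

39.159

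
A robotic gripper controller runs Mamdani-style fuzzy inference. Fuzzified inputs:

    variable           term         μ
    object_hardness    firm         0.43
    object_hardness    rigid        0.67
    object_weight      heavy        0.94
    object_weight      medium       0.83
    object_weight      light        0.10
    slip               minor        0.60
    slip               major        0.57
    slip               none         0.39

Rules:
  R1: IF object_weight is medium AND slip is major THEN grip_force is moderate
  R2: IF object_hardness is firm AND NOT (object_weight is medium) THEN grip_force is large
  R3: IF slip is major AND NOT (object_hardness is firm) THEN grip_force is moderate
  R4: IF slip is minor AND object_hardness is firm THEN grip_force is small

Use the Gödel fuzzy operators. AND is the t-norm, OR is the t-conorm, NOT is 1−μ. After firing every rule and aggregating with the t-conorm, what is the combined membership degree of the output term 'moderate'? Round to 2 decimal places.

0.57

R1: medium=0.83, major=0.57; AND[min(a, b)] → w = 0.57
R2: firm=0.43, ¬medium=1−0.83=0.17; AND[min(a, b)] → w = 0.17
R3: major=0.57, ¬firm=1−0.43=0.57; AND[min(a, b)] → w = 0.57
R4: minor=0.60, firm=0.43; AND[min(a, b)] → w = 0.43
Rules with consequent 'moderate': {R1, R3} → strengths 0.57, 0.57
Aggregate via t-conorm [max(a, b)]: 0.57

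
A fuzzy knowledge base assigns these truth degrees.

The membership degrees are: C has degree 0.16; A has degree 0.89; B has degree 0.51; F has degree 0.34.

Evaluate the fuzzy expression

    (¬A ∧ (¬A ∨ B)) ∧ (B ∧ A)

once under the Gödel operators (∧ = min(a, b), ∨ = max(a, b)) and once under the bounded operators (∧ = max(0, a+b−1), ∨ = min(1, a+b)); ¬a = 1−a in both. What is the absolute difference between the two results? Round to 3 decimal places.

Under Gödel:
  ¬A = 1 − 0.89 = 0.11
  ¬A = 1 − 0.89 = 0.11
  ¬A ∨ B = max(a, b) on (0.11, 0.51) = 0.51
  ¬A ∧ (¬A ∨ B) = min(a, b) on (0.11, 0.51) = 0.11
  B ∧ A = min(a, b) on (0.51, 0.89) = 0.51
  (¬A ∧ (¬A ∨ B)) ∧ (B ∧ A) = min(a, b) on (0.11, 0.51) = 0.11
  → value = 0.1100
Under bounded:
  ¬A = 1 − 0.89 = 0.11
  ¬A = 1 − 0.89 = 0.11
  ¬A ∨ B = min(1, a+b) on (0.11, 0.51) = 0.62
  ¬A ∧ (¬A ∨ B) = max(0, a+b−1) on (0.11, 0.62) = 0.00
  B ∧ A = max(0, a+b−1) on (0.51, 0.89) = 0.40
  (¬A ∧ (¬A ∨ B)) ∧ (B ∧ A) = max(0, a+b−1) on (0.00, 0.40) = 0.00
  → value = 0.0000
|0.1100 − 0.0000| = 0.110

0.110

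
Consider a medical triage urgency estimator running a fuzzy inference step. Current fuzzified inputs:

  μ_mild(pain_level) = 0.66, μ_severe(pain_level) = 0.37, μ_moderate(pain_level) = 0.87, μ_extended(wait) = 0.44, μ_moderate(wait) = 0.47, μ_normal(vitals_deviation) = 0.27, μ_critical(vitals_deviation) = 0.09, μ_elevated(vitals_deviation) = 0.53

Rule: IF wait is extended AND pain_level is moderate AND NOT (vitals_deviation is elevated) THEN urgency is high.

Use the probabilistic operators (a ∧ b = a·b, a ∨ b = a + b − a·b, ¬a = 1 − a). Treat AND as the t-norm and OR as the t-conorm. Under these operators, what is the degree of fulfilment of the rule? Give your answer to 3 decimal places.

firing strength: extended=0.44, moderate=0.87, ¬elevated=1−0.53=0.47; AND[a·b] → w = 0.1799

0.180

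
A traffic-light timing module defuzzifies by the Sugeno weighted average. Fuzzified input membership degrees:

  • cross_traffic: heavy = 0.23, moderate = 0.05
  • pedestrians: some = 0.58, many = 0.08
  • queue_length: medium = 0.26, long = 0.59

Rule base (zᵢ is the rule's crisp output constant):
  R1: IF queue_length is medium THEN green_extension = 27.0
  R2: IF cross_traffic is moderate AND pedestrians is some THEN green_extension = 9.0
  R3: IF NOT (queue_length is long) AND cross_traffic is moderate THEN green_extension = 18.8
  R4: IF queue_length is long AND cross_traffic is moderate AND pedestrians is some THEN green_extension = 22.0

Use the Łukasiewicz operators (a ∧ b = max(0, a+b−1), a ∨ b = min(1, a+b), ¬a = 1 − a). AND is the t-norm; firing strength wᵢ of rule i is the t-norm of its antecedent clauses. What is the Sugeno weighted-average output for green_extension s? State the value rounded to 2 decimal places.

27.00

R1 (z=27.0): medium=0.26 → w = 0.26
R2 (z=9.0): moderate=0.05, some=0.58; AND[max(0, a+b−1)] → w = 0.00
R3 (z=18.8): ¬long=1−0.59=0.41, moderate=0.05; AND[max(0, a+b−1)] → w = 0.00
R4 (z=22.0): long=0.59, moderate=0.05, some=0.58; AND[max(0, a+b−1)] → w = 0.00
Weighted average = (0.26·27.0 + 0.00·9.0 + 0.00·18.8 + 0.00·22.0) / (0.26 + 0.00 + 0.00 + 0.00)
  = 7.0200 / 0.2600 = 27.00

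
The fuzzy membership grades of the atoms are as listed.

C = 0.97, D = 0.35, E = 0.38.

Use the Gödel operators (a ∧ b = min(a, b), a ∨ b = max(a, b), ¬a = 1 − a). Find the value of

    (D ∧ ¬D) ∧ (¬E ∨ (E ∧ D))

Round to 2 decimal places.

0.35

¬D = 1 − 0.35 = 0.65
D ∧ ¬D = min(a, b) on (0.35, 0.65) = 0.35
¬E = 1 − 0.38 = 0.62
E ∧ D = min(a, b) on (0.38, 0.35) = 0.35
¬E ∨ (E ∧ D) = max(a, b) on (0.62, 0.35) = 0.62
(D ∧ ¬D) ∧ (¬E ∨ (E ∧ D)) = min(a, b) on (0.35, 0.62) = 0.35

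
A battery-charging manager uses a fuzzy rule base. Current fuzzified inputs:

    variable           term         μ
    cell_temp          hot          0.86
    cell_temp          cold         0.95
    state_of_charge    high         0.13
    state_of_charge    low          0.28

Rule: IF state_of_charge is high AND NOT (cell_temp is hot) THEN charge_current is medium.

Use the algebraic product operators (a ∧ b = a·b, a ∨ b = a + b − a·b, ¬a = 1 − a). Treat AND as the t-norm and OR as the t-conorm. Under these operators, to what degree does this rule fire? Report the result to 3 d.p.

firing strength: high=0.13, ¬hot=1−0.86=0.14; AND[a·b] → w = 0.0182

0.018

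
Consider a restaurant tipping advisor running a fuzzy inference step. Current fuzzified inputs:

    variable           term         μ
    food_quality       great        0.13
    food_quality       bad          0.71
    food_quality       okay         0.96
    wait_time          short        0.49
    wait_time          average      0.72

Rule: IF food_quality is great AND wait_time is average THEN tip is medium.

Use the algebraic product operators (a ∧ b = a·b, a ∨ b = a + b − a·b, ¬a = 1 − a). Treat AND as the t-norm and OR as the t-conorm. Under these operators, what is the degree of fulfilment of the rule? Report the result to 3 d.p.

0.094

firing strength: great=0.13, average=0.72; AND[a·b] → w = 0.0936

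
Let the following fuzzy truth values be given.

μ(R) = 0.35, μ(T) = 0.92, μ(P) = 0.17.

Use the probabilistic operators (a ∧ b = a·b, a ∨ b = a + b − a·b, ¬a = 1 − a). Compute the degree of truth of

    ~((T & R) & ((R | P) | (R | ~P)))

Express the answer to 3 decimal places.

0.697

T & R = a·b on (0.9200, 0.3500) = 0.3220
R | P = a + b − a·b on (0.3500, 0.1700) = 0.4605
~P = 1 − 0.1700 = 0.8300
R | ~P = a + b − a·b on (0.3500, 0.8300) = 0.8895
(R | P) | (R | ~P) = a + b − a·b on (0.4605, 0.8895) = 0.9404
(T & R) & ((R | P) | (R | ~P)) = a·b on (0.3220, 0.9404) = 0.3028
~((T & R) & ((R | P) | (R | ~P))) = 1 − 0.3028 = 0.6972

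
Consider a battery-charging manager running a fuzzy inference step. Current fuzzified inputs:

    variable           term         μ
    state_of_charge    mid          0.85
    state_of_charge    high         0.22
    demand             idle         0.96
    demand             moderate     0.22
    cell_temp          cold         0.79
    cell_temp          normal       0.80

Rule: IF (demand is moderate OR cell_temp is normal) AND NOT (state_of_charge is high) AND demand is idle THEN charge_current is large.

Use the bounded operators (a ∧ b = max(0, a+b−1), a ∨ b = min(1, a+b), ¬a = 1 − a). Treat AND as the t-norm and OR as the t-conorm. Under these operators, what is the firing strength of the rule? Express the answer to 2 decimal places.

0.74

firing strength: (moderate=0.22 OR normal=0.80) = 1.00; AND[max(0, a+b−1)] with ¬high=1−0.22=0.78, idle=0.96 → w = 0.74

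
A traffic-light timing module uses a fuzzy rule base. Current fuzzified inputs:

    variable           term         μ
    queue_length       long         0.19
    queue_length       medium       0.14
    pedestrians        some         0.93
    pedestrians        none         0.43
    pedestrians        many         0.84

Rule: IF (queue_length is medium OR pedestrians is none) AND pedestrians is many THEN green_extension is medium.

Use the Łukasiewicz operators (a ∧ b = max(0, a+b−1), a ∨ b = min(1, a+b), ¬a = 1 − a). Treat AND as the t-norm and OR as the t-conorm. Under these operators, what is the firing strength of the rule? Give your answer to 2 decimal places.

0.41

firing strength: (medium=0.14 OR none=0.43) = 0.57; AND[max(0, a+b−1)] with many=0.84 → w = 0.41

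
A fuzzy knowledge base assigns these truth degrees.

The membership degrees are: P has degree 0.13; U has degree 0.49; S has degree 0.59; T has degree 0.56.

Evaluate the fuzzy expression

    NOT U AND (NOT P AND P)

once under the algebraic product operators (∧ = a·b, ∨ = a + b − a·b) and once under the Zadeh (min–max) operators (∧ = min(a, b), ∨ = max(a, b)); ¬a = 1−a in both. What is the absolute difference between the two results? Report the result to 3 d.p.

0.072

Under algebraic product:
  NOT U = 1 − 0.4900 = 0.5100
  NOT P = 1 − 0.1300 = 0.8700
  NOT P AND P = a·b on (0.8700, 0.1300) = 0.1131
  NOT U AND (NOT P AND P) = a·b on (0.5100, 0.1131) = 0.0577
  → value = 0.0577
Under Zadeh (min–max):
  NOT U = 1 − 0.49 = 0.51
  NOT P = 1 − 0.13 = 0.87
  NOT P AND P = min(a, b) on (0.87, 0.13) = 0.13
  NOT U AND (NOT P AND P) = min(a, b) on (0.51, 0.13) = 0.13
  → value = 0.1300
|0.0577 − 0.1300| = 0.072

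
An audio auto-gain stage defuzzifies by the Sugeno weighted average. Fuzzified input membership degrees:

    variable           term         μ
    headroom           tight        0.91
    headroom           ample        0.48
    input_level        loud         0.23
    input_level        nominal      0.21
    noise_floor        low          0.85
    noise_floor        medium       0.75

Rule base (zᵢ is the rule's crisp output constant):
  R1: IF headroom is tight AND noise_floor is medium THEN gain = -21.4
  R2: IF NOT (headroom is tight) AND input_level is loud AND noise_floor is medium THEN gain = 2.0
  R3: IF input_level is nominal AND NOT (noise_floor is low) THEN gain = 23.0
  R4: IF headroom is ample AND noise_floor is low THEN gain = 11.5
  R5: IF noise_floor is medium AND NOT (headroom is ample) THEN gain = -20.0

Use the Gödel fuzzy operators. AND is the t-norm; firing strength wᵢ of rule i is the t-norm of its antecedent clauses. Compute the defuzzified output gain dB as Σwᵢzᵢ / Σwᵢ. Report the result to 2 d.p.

R1 (z=-21.4): tight=0.91, medium=0.75; AND[min(a, b)] → w = 0.75
R2 (z=2.0): ¬tight=1−0.91=0.09, loud=0.23, medium=0.75; AND[min(a, b)] → w = 0.09
R3 (z=23.0): nominal=0.21, ¬low=1−0.85=0.15; AND[min(a, b)] → w = 0.15
R4 (z=11.5): ample=0.48, low=0.85; AND[min(a, b)] → w = 0.48
R5 (z=-20.0): medium=0.75, ¬ample=1−0.48=0.52; AND[min(a, b)] → w = 0.52
Weighted average = (0.75·-21.4 + 0.09·2.0 + 0.15·23.0 + 0.48·11.5 + 0.52·-20.0) / (0.75 + 0.09 + 0.15 + 0.48 + 0.52)
  = -17.3000 / 1.9900 = -8.69

-8.69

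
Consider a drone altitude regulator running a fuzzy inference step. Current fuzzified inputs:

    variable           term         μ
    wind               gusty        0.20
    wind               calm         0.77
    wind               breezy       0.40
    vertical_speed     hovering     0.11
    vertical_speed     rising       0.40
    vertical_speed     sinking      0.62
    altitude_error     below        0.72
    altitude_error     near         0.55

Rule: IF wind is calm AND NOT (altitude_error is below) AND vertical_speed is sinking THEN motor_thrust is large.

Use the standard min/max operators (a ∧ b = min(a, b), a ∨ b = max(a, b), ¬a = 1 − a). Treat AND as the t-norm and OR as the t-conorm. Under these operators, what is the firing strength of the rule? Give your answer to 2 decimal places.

0.28

firing strength: calm=0.77, ¬below=1−0.72=0.28, sinking=0.62; AND[min(a, b)] → w = 0.28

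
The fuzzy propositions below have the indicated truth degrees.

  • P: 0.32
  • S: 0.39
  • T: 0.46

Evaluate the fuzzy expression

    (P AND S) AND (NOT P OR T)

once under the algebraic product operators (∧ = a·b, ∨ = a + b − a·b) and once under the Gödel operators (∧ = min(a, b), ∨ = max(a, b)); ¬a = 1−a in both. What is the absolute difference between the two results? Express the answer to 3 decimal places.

Under algebraic product:
  P AND S = a·b on (0.3200, 0.3900) = 0.1248
  NOT P = 1 − 0.3200 = 0.6800
  NOT P OR T = a + b − a·b on (0.6800, 0.4600) = 0.8272
  (P AND S) AND (NOT P OR T) = a·b on (0.1248, 0.8272) = 0.1032
  → value = 0.1032
Under Gödel:
  P AND S = min(a, b) on (0.32, 0.39) = 0.32
  NOT P = 1 − 0.32 = 0.68
  NOT P OR T = max(a, b) on (0.68, 0.46) = 0.68
  (P AND S) AND (NOT P OR T) = min(a, b) on (0.32, 0.68) = 0.32
  → value = 0.3200
|0.1032 − 0.3200| = 0.217

0.217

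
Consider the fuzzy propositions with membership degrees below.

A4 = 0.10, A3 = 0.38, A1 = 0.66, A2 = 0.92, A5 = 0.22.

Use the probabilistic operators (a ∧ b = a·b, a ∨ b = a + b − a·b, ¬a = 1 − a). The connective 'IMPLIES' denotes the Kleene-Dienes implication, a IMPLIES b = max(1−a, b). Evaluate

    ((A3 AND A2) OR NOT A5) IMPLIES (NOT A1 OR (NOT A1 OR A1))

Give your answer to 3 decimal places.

A3 AND A2 = a·b on (0.3800, 0.9200) = 0.3496
NOT A5 = 1 − 0.2200 = 0.7800
(A3 AND A2) OR NOT A5 = a + b − a·b on (0.3496, 0.7800) = 0.8569
NOT A1 = 1 − 0.6600 = 0.3400
NOT A1 = 1 − 0.6600 = 0.3400
NOT A1 OR A1 = a + b − a·b on (0.3400, 0.6600) = 0.7756
NOT A1 OR (NOT A1 OR A1) = a + b − a·b on (0.3400, 0.7756) = 0.8519
((A3 AND A2) OR NOT A5) IMPLIES (NOT A1 OR (NOT A1 OR A1))  [Kleene-Dienes: max(1−a, b)] with a=0.8569, b=0.8519 → 0.8519

0.852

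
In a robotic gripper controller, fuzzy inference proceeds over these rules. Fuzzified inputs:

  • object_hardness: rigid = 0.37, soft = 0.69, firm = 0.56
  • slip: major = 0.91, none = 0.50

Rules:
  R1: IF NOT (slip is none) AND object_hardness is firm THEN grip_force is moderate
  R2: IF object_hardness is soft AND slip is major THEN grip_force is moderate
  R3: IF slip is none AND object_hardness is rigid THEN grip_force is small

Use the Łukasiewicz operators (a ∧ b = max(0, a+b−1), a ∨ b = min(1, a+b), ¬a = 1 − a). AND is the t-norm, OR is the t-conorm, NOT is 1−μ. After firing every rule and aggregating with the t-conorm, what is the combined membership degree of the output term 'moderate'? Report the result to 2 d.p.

0.66

R1: ¬none=1−0.50=0.50, firm=0.56; AND[max(0, a+b−1)] → w = 0.06
R2: soft=0.69, major=0.91; AND[max(0, a+b−1)] → w = 0.60
R3: none=0.50, rigid=0.37; AND[max(0, a+b−1)] → w = 0.00
Rules with consequent 'moderate': {R1, R2} → strengths 0.06, 0.60
Aggregate via t-conorm [min(1, a+b)]: 0.66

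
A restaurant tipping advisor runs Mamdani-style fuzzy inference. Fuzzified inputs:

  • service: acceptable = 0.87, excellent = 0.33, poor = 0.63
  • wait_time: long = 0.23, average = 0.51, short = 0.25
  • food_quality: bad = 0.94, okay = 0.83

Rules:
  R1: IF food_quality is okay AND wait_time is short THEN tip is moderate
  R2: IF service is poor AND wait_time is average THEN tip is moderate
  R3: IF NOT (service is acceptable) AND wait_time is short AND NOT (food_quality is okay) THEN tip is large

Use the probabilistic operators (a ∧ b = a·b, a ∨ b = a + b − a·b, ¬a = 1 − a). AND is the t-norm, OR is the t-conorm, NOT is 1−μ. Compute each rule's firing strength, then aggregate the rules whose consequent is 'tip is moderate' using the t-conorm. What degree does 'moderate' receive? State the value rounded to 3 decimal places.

0.462

R1: okay=0.83, short=0.25; AND[a·b] → w = 0.2075
R2: poor=0.63, average=0.51; AND[a·b] → w = 0.3213
R3: ¬acceptable=1−0.87=0.13, short=0.25, ¬okay=1−0.83=0.17; AND[a·b] → w = 0.0055
Rules with consequent 'moderate': {R1, R2} → strengths 0.2075, 0.3213
Aggregate via t-conorm [a + b − a·b]: 0.4621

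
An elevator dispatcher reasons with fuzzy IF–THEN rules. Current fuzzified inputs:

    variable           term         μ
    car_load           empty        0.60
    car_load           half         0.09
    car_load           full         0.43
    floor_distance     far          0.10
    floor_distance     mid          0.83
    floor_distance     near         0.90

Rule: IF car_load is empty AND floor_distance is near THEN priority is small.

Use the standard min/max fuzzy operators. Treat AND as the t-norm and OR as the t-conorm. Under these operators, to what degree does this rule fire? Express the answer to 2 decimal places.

firing strength: empty=0.60, near=0.90; AND[min(a, b)] → w = 0.60

0.60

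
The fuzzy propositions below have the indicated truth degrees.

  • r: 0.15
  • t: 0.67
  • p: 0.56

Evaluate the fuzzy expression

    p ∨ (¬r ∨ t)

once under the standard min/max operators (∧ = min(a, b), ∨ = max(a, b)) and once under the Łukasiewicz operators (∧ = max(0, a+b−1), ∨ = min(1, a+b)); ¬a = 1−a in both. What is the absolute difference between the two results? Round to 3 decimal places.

0.150

Under standard min/max:
  ¬r = 1 − 0.15 = 0.85
  ¬r ∨ t = max(a, b) on (0.85, 0.67) = 0.85
  p ∨ (¬r ∨ t) = max(a, b) on (0.56, 0.85) = 0.85
  → value = 0.8500
Under Łukasiewicz:
  ¬r = 1 − 0.15 = 0.85
  ¬r ∨ t = min(1, a+b) on (0.85, 0.67) = 1.00
  p ∨ (¬r ∨ t) = min(1, a+b) on (0.56, 1.00) = 1.00
  → value = 1.0000
|0.8500 − 1.0000| = 0.150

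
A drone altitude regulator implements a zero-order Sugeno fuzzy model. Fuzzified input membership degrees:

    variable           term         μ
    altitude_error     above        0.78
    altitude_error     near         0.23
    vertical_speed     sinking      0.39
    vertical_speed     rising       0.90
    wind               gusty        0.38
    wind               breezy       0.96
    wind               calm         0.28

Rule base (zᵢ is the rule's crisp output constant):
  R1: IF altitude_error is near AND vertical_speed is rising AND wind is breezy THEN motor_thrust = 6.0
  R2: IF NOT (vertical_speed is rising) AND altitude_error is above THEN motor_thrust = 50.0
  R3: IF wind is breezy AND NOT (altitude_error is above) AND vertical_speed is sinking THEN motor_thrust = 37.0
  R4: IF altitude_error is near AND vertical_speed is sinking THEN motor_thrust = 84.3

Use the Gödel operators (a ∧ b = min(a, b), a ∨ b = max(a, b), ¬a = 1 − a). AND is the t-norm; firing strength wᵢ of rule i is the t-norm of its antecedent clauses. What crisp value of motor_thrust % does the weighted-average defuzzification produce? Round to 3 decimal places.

43.473

R1 (z=6.0): near=0.23, rising=0.90, breezy=0.96; AND[min(a, b)] → w = 0.23
R2 (z=50.0): ¬rising=1−0.90=0.10, above=0.78; AND[min(a, b)] → w = 0.10
R3 (z=37.0): breezy=0.96, ¬above=1−0.78=0.22, sinking=0.39; AND[min(a, b)] → w = 0.22
R4 (z=84.3): near=0.23, sinking=0.39; AND[min(a, b)] → w = 0.23
Weighted average = (0.23·6.0 + 0.10·50.0 + 0.22·37.0 + 0.23·84.3) / (0.23 + 0.10 + 0.22 + 0.23)
  = 33.9090 / 0.7800 = 43.473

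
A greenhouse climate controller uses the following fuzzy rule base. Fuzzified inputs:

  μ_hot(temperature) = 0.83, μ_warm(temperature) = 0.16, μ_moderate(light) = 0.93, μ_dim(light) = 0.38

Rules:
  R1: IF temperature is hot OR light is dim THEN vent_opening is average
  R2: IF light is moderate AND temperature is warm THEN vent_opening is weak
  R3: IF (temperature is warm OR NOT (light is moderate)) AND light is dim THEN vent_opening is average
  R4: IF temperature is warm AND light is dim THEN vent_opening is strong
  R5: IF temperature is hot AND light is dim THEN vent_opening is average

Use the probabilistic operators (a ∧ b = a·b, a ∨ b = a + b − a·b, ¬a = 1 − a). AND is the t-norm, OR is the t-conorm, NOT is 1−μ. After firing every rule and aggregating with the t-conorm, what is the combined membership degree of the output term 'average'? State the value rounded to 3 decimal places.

R1: hot=0.83, dim=0.38; OR[a + b − a·b] → w = 0.8946
R2: moderate=0.93, warm=0.16; AND[a·b] → w = 0.1488
R3: (warm=0.16 OR ¬moderate=1−0.93=0.07) = 0.2188; AND[a·b] with dim=0.38 → w = 0.0831
R4: warm=0.16, dim=0.38; AND[a·b] → w = 0.0608
R5: hot=0.83, dim=0.38; AND[a·b] → w = 0.3154
Rules with consequent 'average': {R1, R3, R5} → strengths 0.8946, 0.0831, 0.3154
Aggregate via t-conorm [a + b − a·b]: 0.9338

0.934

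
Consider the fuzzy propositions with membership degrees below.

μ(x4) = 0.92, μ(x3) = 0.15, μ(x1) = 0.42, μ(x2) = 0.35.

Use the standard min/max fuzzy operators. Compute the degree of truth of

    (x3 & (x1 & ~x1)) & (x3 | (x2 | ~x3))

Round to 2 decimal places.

~x1 = 1 − 0.42 = 0.58
x1 & ~x1 = min(a, b) on (0.42, 0.58) = 0.42
x3 & (x1 & ~x1) = min(a, b) on (0.15, 0.42) = 0.15
~x3 = 1 − 0.15 = 0.85
x2 | ~x3 = max(a, b) on (0.35, 0.85) = 0.85
x3 | (x2 | ~x3) = max(a, b) on (0.15, 0.85) = 0.85
(x3 & (x1 & ~x1)) & (x3 | (x2 | ~x3)) = min(a, b) on (0.15, 0.85) = 0.15

0.15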